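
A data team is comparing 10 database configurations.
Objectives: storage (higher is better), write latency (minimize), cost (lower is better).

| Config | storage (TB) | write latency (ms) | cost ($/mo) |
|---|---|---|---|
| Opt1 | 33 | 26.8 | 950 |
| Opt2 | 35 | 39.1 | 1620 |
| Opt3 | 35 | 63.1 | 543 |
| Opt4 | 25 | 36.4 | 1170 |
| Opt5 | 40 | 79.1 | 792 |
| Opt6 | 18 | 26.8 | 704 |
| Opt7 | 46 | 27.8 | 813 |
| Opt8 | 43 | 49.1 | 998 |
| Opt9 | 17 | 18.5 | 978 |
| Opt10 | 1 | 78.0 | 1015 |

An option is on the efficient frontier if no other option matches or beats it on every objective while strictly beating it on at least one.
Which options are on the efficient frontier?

Opt1, Opt3, Opt5, Opt6, Opt7, Opt9

Opt1: not dominated.
Opt2: dominated by Opt7 (storage 46≥35, write latency 27.8≤39.1, cost 813≤1620).
Opt3: not dominated (best cost).
Opt4: dominated by Opt1 (storage 33≥25, write latency 26.8≤36.4, cost 950≤1170).
Opt5: not dominated.
Opt6: not dominated.
Opt7: not dominated (best storage).
Opt8: dominated by Opt7 (storage 46≥43, write latency 27.8≤49.1, cost 813≤998).
Opt9: not dominated (best write latency).
Opt10: dominated by Opt1 (storage 33≥1, write latency 26.8≤78.0, cost 950≤1015).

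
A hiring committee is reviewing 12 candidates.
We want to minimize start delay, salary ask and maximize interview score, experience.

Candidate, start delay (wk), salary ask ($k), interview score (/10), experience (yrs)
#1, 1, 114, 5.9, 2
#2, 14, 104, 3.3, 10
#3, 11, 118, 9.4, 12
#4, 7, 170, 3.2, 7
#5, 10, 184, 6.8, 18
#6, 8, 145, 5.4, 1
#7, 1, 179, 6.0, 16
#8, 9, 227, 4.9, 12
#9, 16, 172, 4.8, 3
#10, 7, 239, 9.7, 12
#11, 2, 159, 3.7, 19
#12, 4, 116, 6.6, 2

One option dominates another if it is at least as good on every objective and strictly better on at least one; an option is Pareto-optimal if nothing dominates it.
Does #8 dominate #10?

No

#8 vs #10: #8 is worse on start delay (9 vs 7), so it does not dominate #10.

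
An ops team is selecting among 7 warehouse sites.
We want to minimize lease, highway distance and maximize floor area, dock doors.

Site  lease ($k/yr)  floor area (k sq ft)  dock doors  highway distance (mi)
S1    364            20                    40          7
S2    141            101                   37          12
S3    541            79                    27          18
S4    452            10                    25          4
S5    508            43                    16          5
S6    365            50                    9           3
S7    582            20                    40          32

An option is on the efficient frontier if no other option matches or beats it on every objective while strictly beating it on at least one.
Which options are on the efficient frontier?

S1: not dominated.
S2: not dominated (best lease).
S3: dominated by S2 (lease 141≤541, floor area 101≥79, dock doors 37≥27, highway distance 12≤18).
S4: not dominated.
S5: not dominated.
S6: not dominated (best highway distance).
S7: dominated by S1 (lease 364≤582, floor area 20≥20, dock doors 40≥40, highway distance 7≤32).

S1, S2, S4, S5, S6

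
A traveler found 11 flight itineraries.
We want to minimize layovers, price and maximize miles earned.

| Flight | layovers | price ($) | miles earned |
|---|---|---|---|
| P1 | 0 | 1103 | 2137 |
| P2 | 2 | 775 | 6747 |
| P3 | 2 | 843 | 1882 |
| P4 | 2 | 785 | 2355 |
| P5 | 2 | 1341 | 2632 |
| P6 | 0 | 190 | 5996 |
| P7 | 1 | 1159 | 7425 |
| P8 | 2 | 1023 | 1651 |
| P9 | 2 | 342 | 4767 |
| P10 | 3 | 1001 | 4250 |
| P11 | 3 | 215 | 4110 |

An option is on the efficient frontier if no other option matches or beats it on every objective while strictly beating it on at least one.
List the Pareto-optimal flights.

P2, P6, P7

P1: dominated by P6 (layovers 0≤0, price 190≤1103, miles earned 5996≥2137).
P2: not dominated.
P3: dominated by P2 (layovers 2≤2, price 775≤843, miles earned 6747≥1882).
P4: dominated by P2 (layovers 2≤2, price 775≤785, miles earned 6747≥2355).
P5: dominated by P2 (layovers 2≤2, price 775≤1341, miles earned 6747≥2632).
P6: not dominated (best price).
P7: not dominated (best miles earned).
P8: dominated by P2 (layovers 2≤2, price 775≤1023, miles earned 6747≥1651).
P9: dominated by P6 (layovers 0≤2, price 190≤342, miles earned 5996≥4767).
P10: dominated by P2 (layovers 2≤3, price 775≤1001, miles earned 6747≥4250).
P11: dominated by P6 (layovers 0≤3, price 190≤215, miles earned 5996≥4110).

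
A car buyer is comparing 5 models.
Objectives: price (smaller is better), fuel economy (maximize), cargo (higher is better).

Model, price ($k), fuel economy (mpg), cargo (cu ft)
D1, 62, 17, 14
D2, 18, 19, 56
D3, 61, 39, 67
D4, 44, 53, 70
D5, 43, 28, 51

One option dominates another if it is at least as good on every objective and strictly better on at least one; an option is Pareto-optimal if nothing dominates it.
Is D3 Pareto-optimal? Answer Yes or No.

No

D4 vs D3: price 44≤61, fuel economy 53≥39, cargo 70≥67 — D4 is at least as good on every objective and strictly better on at least one, so D4 dominates D3.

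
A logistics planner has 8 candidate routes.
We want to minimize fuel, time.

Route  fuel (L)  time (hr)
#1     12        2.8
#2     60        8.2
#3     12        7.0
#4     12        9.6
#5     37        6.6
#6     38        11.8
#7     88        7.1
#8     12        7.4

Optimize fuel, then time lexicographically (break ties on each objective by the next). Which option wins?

First minimize fuel: best is 12, kept {#1, #3, #4, #8}.
Then minimize time: best is 2.8, kept {#1}.

#1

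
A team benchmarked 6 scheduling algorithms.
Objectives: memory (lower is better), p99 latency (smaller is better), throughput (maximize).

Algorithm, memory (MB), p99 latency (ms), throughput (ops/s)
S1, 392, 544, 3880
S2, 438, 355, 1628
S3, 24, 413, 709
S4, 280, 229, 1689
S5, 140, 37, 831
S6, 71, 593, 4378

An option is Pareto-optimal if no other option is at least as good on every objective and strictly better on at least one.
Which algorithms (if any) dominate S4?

S1: worse on memory (392 vs 280).
S2: worse on memory (438 vs 280).
S3: worse on p99 latency (413 vs 229).
S5: worse on throughput (831 vs 1689).
S6: worse on p99 latency (593 vs 229).
No option dominates S4.

none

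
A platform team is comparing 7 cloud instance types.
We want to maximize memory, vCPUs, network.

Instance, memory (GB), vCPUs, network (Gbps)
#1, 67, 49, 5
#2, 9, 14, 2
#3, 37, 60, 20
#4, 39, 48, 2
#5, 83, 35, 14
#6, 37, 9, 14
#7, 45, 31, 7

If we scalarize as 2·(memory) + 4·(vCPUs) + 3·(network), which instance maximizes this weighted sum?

#1: 2·67 + 4·49 + 3·5 = 345
#2: 2·9 + 4·14 + 3·2 = 80
#3: 2·37 + 4·60 + 3·20 = 374
#4: 2·39 + 4·48 + 3·2 = 276
#5: 2·83 + 4·35 + 3·14 = 348
#6: 2·37 + 4·9 + 3·14 = 152
#7: 2·45 + 4·31 + 3·7 = 235
Highest: #3 at 374.

#3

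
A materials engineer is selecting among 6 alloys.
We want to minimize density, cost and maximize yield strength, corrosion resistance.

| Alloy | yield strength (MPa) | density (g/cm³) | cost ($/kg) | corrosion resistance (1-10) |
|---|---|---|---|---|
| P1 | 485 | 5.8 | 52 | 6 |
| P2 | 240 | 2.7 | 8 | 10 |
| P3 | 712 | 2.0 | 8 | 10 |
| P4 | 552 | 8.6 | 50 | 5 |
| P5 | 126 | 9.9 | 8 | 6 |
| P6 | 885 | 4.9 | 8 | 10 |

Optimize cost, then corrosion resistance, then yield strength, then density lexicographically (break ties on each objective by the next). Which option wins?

P6

First minimize cost: best is 8, kept {P2, P3, P5, P6}.
Then maximize corrosion resistance: best is 10, kept {P2, P3, P6}.
Then maximize yield strength: best is 885, kept {P6}.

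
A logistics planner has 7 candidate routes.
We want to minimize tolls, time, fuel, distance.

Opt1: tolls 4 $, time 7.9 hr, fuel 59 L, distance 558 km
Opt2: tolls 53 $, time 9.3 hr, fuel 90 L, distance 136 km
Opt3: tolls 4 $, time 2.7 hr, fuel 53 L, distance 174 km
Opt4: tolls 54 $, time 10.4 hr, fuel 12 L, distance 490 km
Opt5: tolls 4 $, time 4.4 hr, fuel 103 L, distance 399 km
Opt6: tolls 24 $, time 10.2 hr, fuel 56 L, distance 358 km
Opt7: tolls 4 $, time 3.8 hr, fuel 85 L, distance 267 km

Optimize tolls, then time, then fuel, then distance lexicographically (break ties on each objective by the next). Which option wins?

First minimize tolls: best is 4, kept {Opt1, Opt3, Opt5, Opt7}.
Then minimize time: best is 2.7, kept {Opt3}.

Opt3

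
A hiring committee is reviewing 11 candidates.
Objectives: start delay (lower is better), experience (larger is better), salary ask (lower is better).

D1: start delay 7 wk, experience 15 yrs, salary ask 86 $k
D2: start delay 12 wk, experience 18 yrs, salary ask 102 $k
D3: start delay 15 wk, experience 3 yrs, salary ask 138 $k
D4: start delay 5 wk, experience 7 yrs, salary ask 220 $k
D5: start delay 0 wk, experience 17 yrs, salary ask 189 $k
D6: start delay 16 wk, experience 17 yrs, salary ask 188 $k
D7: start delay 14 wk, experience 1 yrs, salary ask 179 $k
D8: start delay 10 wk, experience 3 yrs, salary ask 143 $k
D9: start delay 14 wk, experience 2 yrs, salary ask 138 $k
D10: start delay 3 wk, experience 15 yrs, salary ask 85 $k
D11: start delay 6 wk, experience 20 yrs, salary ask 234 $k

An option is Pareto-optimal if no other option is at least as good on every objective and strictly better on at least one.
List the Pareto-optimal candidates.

D2, D5, D10, D11

D1: dominated by D10 (start delay 3≤7, experience 15≥15, salary ask 85≤86).
D2: not dominated.
D3: dominated by D1 (start delay 7≤15, experience 15≥3, salary ask 86≤138).
D4: dominated by D5 (start delay 0≤5, experience 17≥7, salary ask 189≤220).
D5: not dominated (best start delay).
D6: dominated by D2 (start delay 12≤16, experience 18≥17, salary ask 102≤188).
D7: dominated by D1 (start delay 7≤14, experience 15≥1, salary ask 86≤179).
D8: dominated by D1 (start delay 7≤10, experience 15≥3, salary ask 86≤143).
D9: dominated by D1 (start delay 7≤14, experience 15≥2, salary ask 86≤138).
D10: not dominated (best salary ask).
D11: not dominated (best experience).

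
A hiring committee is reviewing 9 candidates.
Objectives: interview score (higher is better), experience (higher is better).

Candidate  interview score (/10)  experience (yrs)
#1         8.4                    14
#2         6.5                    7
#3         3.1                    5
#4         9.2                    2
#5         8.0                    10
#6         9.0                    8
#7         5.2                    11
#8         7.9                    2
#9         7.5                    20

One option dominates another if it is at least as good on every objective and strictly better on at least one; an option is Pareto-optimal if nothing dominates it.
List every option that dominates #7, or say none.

#1, #9

#1: interview score 8.4≥5.2, experience 14≥11 — dominates #7.
#9: interview score 7.5≥5.2, experience 20≥11 — dominates #7.
Others (#2, #3, #4, #5, #6, #8) are each worse than #7 on at least one objective.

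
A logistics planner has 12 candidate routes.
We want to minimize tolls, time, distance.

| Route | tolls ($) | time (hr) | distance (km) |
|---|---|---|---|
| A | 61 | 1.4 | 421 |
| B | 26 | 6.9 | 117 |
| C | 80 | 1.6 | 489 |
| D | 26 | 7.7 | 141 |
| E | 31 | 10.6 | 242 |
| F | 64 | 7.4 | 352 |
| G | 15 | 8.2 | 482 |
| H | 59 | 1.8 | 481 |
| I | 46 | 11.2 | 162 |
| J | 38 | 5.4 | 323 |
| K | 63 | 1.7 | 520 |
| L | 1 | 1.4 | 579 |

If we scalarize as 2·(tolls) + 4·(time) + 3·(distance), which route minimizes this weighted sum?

A: 2·61 + 4·1.4 + 3·421 = 1390.6
B: 2·26 + 4·6.9 + 3·117 = 430.6
C: 2·80 + 4·1.6 + 3·489 = 1633.4
D: 2·26 + 4·7.7 + 3·141 = 505.8
E: 2·31 + 4·10.6 + 3·242 = 830.4
F: 2·64 + 4·7.4 + 3·352 = 1213.6
G: 2·15 + 4·8.2 + 3·482 = 1508.8
H: 2·59 + 4·1.8 + 3·481 = 1568.2
I: 2·46 + 4·11.2 + 3·162 = 622.8
J: 2·38 + 4·5.4 + 3·323 = 1066.6
K: 2·63 + 4·1.7 + 3·520 = 1692.8
L: 2·1 + 4·1.4 + 3·579 = 1744.6
Lowest: B at 430.6.

B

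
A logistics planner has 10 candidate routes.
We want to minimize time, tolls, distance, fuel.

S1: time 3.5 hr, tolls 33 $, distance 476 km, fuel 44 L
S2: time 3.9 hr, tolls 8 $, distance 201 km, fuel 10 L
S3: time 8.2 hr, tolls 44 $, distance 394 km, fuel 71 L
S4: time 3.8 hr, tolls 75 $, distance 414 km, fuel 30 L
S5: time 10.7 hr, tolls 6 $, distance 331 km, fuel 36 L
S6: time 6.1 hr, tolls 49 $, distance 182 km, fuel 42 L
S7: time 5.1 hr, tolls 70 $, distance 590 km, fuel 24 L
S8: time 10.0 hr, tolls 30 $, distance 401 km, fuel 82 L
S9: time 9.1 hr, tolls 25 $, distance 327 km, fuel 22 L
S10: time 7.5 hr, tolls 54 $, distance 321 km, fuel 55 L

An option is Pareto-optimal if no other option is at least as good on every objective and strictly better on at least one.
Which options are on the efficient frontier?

S1: not dominated (best time).
S2: not dominated (best fuel).
S3: dominated by S2 (time 3.9≤8.2, tolls 8≤44, distance 201≤394, fuel 10≤71).
S4: not dominated.
S5: not dominated (best tolls).
S6: not dominated (best distance).
S7: dominated by S2 (time 3.9≤5.1, tolls 8≤70, distance 201≤590, fuel 10≤24).
S8: dominated by S2 (time 3.9≤10.0, tolls 8≤30, distance 201≤401, fuel 10≤82).
S9: dominated by S2 (time 3.9≤9.1, tolls 8≤25, distance 201≤327, fuel 10≤22).
S10: dominated by S2 (time 3.9≤7.5, tolls 8≤54, distance 201≤321, fuel 10≤55).

S1, S2, S4, S5, S6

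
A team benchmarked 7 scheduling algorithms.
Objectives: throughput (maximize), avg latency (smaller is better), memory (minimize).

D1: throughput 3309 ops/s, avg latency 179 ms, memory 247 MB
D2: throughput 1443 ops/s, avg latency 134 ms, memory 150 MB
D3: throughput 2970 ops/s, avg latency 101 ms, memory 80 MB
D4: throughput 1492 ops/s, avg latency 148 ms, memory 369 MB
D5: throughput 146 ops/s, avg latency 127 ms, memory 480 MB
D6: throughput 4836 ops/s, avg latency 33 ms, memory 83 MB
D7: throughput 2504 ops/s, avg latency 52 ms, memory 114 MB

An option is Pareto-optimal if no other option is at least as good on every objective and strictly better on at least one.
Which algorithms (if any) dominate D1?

D6

D6: throughput 4836≥3309, avg latency 33≤179, memory 83≤247 — dominates D1.
Others (D2, D3, D4, D5, D7) are each worse than D1 on at least one objective.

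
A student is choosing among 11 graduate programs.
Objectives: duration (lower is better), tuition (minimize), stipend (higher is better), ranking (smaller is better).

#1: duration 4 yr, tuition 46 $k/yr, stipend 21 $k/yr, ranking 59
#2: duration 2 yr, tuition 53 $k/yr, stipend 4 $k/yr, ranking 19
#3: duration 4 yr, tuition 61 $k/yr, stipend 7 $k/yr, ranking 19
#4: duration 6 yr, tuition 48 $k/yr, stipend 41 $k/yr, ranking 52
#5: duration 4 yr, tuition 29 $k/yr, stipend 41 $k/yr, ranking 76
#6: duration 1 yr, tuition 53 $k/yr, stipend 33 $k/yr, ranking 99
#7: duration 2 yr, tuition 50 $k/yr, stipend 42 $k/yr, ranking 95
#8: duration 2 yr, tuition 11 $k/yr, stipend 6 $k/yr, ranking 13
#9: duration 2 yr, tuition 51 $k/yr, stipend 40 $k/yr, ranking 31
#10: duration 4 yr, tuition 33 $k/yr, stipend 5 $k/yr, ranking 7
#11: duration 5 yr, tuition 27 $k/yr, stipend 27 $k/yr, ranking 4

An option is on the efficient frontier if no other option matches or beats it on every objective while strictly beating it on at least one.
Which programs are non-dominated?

#1, #3, #4, #5, #6, #7, #8, #9, #10, #11

#1: not dominated.
#2: dominated by #8 (duration 2≤2, tuition 11≤53, stipend 6≥4, ranking 13≤19).
#3: not dominated.
#4: not dominated.
#5: not dominated.
#6: not dominated (best duration).
#7: not dominated (best stipend).
#8: not dominated (best tuition).
#9: not dominated.
#10: not dominated.
#11: not dominated (best ranking).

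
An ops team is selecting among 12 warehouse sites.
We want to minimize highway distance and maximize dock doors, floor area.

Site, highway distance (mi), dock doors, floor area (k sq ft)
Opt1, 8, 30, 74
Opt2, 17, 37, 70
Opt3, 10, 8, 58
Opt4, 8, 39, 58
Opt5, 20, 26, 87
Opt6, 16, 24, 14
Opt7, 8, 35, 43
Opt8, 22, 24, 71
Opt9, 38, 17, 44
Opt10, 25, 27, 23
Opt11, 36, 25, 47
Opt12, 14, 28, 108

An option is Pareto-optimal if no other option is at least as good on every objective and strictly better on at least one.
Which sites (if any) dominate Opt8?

Opt1, Opt5, Opt12

Opt1: highway distance 8≤22, dock doors 30≥24, floor area 74≥71 — dominates Opt8.
Opt5: highway distance 20≤22, dock doors 26≥24, floor area 87≥71 — dominates Opt8.
Opt12: highway distance 14≤22, dock doors 28≥24, floor area 108≥71 — dominates Opt8.
Others (Opt2, Opt3, Opt4, Opt6, Opt7, Opt9, Opt10, Opt11) are each worse than Opt8 on at least one objective.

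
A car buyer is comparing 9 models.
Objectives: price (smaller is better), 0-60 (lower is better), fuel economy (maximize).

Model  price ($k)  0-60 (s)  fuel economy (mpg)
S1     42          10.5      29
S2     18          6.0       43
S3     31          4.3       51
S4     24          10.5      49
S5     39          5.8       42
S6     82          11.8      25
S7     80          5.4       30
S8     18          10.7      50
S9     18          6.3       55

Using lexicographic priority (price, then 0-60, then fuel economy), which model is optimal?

S2

First minimize price: best is 18, kept {S2, S8, S9}.
Then minimize 0-60: best is 6.0, kept {S2}.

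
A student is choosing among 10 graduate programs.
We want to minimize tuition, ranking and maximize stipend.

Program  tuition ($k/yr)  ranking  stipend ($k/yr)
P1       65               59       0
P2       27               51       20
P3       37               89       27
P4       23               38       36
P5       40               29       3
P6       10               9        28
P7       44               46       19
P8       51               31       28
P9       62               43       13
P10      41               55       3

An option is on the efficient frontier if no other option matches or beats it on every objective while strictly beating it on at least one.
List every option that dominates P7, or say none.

P4: tuition 23≤44, ranking 38≤46, stipend 36≥19 — dominates P7.
P6: tuition 10≤44, ranking 9≤46, stipend 28≥19 — dominates P7.
Others (P1, P2, P3, P5, P8, P9, P10) are each worse than P7 on at least one objective.

P4, P6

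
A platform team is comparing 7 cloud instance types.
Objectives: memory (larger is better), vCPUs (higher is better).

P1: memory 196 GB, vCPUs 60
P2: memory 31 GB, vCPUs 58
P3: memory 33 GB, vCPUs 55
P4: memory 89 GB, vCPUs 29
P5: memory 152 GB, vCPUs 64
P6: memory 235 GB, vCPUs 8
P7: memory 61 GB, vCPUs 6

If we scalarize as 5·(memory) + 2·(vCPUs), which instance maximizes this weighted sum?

P6

P1: 5·196 + 2·60 = 1100
P2: 5·31 + 2·58 = 271
P3: 5·33 + 2·55 = 275
P4: 5·89 + 2·29 = 503
P5: 5·152 + 2·64 = 888
P6: 5·235 + 2·8 = 1191
P7: 5·61 + 2·6 = 317
Highest: P6 at 1191.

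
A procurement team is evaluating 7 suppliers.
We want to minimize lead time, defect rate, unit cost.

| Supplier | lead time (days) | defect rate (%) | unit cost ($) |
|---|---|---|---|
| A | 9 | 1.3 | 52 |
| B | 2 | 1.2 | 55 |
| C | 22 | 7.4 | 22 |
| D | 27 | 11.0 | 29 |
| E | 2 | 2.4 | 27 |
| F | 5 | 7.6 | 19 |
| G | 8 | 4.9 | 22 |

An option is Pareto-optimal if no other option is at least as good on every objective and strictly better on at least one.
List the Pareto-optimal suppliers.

A: not dominated.
B: not dominated (best defect rate).
C: dominated by G (lead time 8≤22, defect rate 4.9≤7.4, unit cost 22≤22).
D: dominated by C (lead time 22≤27, defect rate 7.4≤11.0, unit cost 22≤29).
E: not dominated.
F: not dominated (best unit cost).
G: not dominated.

A, B, E, F, G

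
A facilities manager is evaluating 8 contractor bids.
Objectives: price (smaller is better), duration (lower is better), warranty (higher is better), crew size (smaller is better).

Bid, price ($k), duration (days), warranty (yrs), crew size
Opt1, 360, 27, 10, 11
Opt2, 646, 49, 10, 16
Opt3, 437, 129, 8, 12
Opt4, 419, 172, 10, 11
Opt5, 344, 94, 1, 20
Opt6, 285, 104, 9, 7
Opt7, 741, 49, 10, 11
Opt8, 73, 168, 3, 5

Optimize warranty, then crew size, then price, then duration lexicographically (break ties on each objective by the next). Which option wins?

Opt1

First maximize warranty: best is 10, kept {Opt1, Opt2, Opt4, Opt7}.
Then minimize crew size: best is 11, kept {Opt1, Opt4, Opt7}.
Then minimize price: best is 360, kept {Opt1}.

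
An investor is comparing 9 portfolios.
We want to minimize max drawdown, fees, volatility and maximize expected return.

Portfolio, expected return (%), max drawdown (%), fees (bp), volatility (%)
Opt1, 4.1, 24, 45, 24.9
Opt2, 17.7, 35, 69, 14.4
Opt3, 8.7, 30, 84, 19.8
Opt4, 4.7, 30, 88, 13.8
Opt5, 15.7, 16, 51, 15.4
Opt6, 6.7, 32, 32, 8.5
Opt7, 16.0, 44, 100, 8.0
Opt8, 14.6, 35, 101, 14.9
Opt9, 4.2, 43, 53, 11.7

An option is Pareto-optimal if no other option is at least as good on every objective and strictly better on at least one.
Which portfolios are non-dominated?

Opt1: not dominated.
Opt2: not dominated (best expected return).
Opt3: dominated by Opt5 (expected return 15.7≥8.7, max drawdown 16≤30, fees 51≤84, volatility 15.4≤19.8).
Opt4: not dominated.
Opt5: not dominated (best max drawdown).
Opt6: not dominated (best fees).
Opt7: not dominated (best volatility).
Opt8: dominated by Opt2 (expected return 17.7≥14.6, max drawdown 35≤35, fees 69≤101, volatility 14.4≤14.9).
Opt9: dominated by Opt6 (expected return 6.7≥4.2, max drawdown 32≤43, fees 32≤53, volatility 8.5≤11.7).

Opt1, Opt2, Opt4, Opt5, Opt6, Opt7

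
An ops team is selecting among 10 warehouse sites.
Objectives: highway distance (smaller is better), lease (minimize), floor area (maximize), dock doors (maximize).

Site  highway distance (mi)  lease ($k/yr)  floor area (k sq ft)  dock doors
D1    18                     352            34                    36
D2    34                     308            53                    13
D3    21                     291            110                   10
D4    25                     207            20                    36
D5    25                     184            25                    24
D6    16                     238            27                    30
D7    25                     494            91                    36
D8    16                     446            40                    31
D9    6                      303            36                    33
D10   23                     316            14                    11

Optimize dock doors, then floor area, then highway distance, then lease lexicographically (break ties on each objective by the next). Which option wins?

First maximize dock doors: best is 36, kept {D1, D4, D7}.
Then maximize floor area: best is 91, kept {D7}.

D7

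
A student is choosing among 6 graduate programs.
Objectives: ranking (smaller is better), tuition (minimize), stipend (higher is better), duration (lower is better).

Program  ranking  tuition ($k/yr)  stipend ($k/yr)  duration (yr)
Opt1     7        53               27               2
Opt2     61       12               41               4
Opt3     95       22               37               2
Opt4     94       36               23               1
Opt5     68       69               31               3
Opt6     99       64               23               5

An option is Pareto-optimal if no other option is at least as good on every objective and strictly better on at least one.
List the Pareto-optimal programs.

Opt1: not dominated (best ranking).
Opt2: not dominated (best tuition).
Opt3: not dominated.
Opt4: not dominated (best duration).
Opt5: not dominated.
Opt6: dominated by Opt1 (ranking 7≤99, tuition 53≤64, stipend 27≥23, duration 2≤5).

Opt1, Opt2, Opt3, Opt4, Opt5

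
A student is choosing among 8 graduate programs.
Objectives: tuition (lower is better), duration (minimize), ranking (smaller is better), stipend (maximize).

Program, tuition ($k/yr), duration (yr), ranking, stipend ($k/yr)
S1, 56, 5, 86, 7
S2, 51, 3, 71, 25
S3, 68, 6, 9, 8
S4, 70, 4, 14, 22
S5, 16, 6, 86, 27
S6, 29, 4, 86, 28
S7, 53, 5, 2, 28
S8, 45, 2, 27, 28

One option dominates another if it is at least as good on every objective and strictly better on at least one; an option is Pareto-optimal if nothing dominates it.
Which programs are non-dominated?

S1: dominated by S2 (tuition 51≤56, duration 3≤5, ranking 71≤86, stipend 25≥7).
S2: dominated by S8 (tuition 45≤51, duration 2≤3, ranking 27≤71, stipend 28≥25).
S3: dominated by S7 (tuition 53≤68, duration 5≤6, ranking 2≤9, stipend 28≥8).
S4: not dominated.
S5: not dominated (best tuition).
S6: not dominated.
S7: not dominated (best ranking).
S8: not dominated (best duration).

S4, S5, S6, S7, S8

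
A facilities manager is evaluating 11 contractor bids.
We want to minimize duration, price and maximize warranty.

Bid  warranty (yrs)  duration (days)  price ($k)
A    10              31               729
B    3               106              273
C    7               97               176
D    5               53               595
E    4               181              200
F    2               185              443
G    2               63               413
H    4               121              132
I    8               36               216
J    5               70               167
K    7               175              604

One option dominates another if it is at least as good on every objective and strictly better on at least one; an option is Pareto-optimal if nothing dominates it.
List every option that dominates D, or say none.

I

I: warranty 8≥5, duration 36≤53, price 216≤595 — dominates D.
Others (A, B, C, E, F, G, H, J, K) are each worse than D on at least one objective.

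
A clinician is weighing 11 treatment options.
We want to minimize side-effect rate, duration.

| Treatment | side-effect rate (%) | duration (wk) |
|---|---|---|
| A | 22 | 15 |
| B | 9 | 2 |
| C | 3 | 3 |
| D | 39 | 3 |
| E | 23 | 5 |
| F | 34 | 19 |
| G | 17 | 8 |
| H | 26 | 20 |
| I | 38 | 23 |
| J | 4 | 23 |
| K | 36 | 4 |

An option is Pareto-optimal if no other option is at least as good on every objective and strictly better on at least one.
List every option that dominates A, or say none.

B, C, G

B: side-effect rate 9≤22, duration 2≤15 — dominates A.
C: side-effect rate 3≤22, duration 3≤15 — dominates A.
G: side-effect rate 17≤22, duration 8≤15 — dominates A.
Others (D, E, F, H, I, J, K) are each worse than A on at least one objective.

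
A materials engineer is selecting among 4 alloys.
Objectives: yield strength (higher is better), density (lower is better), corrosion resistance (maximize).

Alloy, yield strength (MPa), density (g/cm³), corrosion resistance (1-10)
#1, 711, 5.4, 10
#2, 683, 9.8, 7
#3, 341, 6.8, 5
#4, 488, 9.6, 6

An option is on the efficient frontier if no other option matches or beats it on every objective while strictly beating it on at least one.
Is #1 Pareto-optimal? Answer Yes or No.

Yes

#2: worse on yield strength (683 vs 711).
#3: worse on yield strength (341 vs 711).
#4: worse on yield strength (488 vs 711).
No option is at least as good as #1 on every objective and strictly better on one.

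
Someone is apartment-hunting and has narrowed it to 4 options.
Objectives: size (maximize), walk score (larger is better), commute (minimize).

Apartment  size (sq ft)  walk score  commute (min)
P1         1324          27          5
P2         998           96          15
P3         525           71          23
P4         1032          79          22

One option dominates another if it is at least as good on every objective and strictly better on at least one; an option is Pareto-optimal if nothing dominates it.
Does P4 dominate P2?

No

P4 vs P2: P4 is worse on walk score (79 vs 96), so it does not dominate P2.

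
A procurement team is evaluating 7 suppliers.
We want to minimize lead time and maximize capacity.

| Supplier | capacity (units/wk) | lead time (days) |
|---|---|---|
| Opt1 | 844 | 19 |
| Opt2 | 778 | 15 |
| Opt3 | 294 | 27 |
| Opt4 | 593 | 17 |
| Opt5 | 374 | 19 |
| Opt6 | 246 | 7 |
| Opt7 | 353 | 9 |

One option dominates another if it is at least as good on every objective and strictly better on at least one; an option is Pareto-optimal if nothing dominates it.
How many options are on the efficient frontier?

4

Opt1: not dominated (best capacity).
Opt2: not dominated.
Opt3: dominated by Opt1 (capacity 844≥294, lead time 19≤27).
Opt4: dominated by Opt2 (capacity 778≥593, lead time 15≤17).
Opt5: dominated by Opt1 (capacity 844≥374, lead time 19≤19).
Opt6: not dominated (best lead time).
Opt7: not dominated.
Pareto-optimal: Opt1, Opt2, Opt6, Opt7 → 4.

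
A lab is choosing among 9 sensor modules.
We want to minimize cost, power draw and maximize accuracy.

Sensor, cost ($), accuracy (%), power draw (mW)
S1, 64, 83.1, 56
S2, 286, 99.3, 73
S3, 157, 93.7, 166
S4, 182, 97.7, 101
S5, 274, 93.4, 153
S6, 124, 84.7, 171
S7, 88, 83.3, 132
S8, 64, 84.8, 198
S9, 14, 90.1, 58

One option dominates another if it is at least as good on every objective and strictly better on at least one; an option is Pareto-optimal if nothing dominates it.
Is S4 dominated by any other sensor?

No

S1: worse on accuracy (83.1 vs 97.7).
S2: worse on cost (286 vs 182).
S3: worse on accuracy (93.7 vs 97.7).
S5: worse on cost (274 vs 182).
S6: worse on accuracy (84.7 vs 97.7).
S7: worse on accuracy (83.3 vs 97.7).
S8: worse on accuracy (84.8 vs 97.7).
S9: worse on accuracy (90.1 vs 97.7).
No option is at least as good as S4 on every objective and strictly better on one.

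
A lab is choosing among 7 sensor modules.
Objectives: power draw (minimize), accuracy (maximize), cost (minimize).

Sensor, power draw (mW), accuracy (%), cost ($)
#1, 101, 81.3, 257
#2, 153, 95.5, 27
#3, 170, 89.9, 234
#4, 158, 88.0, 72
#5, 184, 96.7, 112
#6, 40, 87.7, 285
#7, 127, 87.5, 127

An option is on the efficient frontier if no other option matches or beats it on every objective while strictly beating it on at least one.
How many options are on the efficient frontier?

5

#1: not dominated.
#2: not dominated (best cost).
#3: dominated by #2 (power draw 153≤170, accuracy 95.5≥89.9, cost 27≤234).
#4: dominated by #2 (power draw 153≤158, accuracy 95.5≥88.0, cost 27≤72).
#5: not dominated (best accuracy).
#6: not dominated (best power draw).
#7: not dominated.
Pareto-optimal: #1, #2, #5, #6, #7 → 5.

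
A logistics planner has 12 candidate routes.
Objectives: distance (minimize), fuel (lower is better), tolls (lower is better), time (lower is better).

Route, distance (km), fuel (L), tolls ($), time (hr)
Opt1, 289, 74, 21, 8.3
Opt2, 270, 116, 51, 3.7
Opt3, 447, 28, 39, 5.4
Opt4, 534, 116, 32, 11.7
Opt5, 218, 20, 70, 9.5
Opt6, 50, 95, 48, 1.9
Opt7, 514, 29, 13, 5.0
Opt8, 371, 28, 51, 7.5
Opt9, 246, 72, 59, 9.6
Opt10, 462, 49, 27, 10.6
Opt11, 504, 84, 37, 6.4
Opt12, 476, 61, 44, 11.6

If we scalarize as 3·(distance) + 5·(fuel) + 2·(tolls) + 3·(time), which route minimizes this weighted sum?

Opt6

Opt1: 3·289 + 5·74 + 2·21 + 3·8.3 = 1303.9
Opt2: 3·270 + 5·116 + 2·51 + 3·3.7 = 1503.1
Opt3: 3·447 + 5·28 + 2·39 + 3·5.4 = 1575.2
Opt4: 3·534 + 5·116 + 2·32 + 3·11.7 = 2281.1
Opt5: 3·218 + 5·20 + 2·70 + 3·9.5 = 922.5
Opt6: 3·50 + 5·95 + 2·48 + 3·1.9 = 726.7
Opt7: 3·514 + 5·29 + 2·13 + 3·5.0 = 1728.0
Opt8: 3·371 + 5·28 + 2·51 + 3·7.5 = 1377.5
Opt9: 3·246 + 5·72 + 2·59 + 3·9.6 = 1244.8
Opt10: 3·462 + 5·49 + 2·27 + 3·10.6 = 1716.8
Opt11: 3·504 + 5·84 + 2·37 + 3·6.4 = 2025.2
Opt12: 3·476 + 5·61 + 2·44 + 3·11.6 = 1855.8
Lowest: Opt6 at 726.7.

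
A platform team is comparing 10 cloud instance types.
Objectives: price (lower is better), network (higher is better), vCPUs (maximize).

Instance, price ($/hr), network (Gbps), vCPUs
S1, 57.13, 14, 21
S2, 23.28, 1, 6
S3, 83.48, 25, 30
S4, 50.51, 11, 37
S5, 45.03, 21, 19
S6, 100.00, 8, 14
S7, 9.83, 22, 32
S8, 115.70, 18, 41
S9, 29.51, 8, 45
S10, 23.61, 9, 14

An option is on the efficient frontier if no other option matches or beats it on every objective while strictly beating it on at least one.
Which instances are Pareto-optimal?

S1: dominated by S7 (price 9.83≤57.13, network 22≥14, vCPUs 32≥21).
S2: dominated by S7 (price 9.83≤23.28, network 22≥1, vCPUs 32≥6).
S3: not dominated (best network).
S4: not dominated.
S5: dominated by S7 (price 9.83≤45.03, network 22≥21, vCPUs 32≥19).
S6: dominated by S1 (price 57.13≤100.00, network 14≥8, vCPUs 21≥14).
S7: not dominated (best price).
S8: not dominated.
S9: not dominated (best vCPUs).
S10: dominated by S7 (price 9.83≤23.61, network 22≥9, vCPUs 32≥14).

S3, S4, S7, S8, S9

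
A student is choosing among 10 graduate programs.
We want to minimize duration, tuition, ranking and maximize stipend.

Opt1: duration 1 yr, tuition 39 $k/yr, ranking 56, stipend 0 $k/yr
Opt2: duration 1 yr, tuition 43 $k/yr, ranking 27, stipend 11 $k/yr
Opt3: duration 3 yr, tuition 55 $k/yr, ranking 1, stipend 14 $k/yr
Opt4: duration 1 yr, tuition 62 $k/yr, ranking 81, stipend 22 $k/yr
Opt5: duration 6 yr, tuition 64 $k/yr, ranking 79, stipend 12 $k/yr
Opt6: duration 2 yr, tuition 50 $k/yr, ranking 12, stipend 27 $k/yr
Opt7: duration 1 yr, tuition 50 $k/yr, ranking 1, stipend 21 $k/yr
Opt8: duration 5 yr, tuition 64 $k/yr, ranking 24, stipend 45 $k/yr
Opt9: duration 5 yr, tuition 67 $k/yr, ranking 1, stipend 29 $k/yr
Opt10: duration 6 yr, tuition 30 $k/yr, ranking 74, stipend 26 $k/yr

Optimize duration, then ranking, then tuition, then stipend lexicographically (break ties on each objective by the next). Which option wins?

First minimize duration: best is 1, kept {Opt1, Opt2, Opt4, Opt7}.
Then minimize ranking: best is 1, kept {Opt7}.

Opt7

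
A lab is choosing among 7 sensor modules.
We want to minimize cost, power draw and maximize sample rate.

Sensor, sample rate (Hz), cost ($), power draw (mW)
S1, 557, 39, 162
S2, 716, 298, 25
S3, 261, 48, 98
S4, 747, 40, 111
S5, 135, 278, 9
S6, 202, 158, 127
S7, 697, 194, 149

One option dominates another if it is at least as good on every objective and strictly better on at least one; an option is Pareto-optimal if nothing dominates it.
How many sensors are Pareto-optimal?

5

S1: not dominated (best cost).
S2: not dominated.
S3: not dominated.
S4: not dominated (best sample rate).
S5: not dominated (best power draw).
S6: dominated by S3 (sample rate 261≥202, cost 48≤158, power draw 98≤127).
S7: dominated by S4 (sample rate 747≥697, cost 40≤194, power draw 111≤149).
Pareto-optimal: S1, S2, S3, S4, S5 → 5.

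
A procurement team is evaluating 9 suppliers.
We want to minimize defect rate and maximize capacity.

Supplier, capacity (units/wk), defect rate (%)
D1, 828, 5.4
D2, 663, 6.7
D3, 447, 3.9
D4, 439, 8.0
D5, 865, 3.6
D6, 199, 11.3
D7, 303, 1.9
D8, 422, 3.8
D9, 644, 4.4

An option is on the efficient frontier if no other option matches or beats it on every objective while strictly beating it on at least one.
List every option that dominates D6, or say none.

D1, D2, D3, D4, D5, D7, D8, D9

D1: capacity 828≥199, defect rate 5.4≤11.3 — dominates D6.
D2: capacity 663≥199, defect rate 6.7≤11.3 — dominates D6.
D3: capacity 447≥199, defect rate 3.9≤11.3 — dominates D6.
D4: capacity 439≥199, defect rate 8.0≤11.3 — dominates D6.
D5: capacity 865≥199, defect rate 3.6≤11.3 — dominates D6.
D7: capacity 303≥199, defect rate 1.9≤11.3 — dominates D6.
D8: capacity 422≥199, defect rate 3.8≤11.3 — dominates D6.
D9: capacity 644≥199, defect rate 4.4≤11.3 — dominates D6.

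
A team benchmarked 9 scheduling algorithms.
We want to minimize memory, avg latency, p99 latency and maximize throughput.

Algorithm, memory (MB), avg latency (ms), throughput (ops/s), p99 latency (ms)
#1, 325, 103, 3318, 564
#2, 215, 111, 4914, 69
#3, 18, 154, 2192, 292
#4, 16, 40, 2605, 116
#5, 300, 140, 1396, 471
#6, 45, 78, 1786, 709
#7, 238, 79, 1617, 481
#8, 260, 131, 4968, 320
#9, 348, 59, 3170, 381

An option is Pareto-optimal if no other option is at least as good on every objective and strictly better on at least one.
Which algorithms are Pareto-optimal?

#1, #2, #4, #8, #9

#1: not dominated.
#2: not dominated (best p99 latency).
#3: dominated by #4 (memory 16≤18, avg latency 40≤154, throughput 2605≥2192, p99 latency 116≤292).
#4: not dominated (best memory).
#5: dominated by #2 (memory 215≤300, avg latency 111≤140, throughput 4914≥1396, p99 latency 69≤471).
#6: dominated by #4 (memory 16≤45, avg latency 40≤78, throughput 2605≥1786, p99 latency 116≤709).
#7: dominated by #4 (memory 16≤238, avg latency 40≤79, throughput 2605≥1617, p99 latency 116≤481).
#8: not dominated (best throughput).
#9: not dominated.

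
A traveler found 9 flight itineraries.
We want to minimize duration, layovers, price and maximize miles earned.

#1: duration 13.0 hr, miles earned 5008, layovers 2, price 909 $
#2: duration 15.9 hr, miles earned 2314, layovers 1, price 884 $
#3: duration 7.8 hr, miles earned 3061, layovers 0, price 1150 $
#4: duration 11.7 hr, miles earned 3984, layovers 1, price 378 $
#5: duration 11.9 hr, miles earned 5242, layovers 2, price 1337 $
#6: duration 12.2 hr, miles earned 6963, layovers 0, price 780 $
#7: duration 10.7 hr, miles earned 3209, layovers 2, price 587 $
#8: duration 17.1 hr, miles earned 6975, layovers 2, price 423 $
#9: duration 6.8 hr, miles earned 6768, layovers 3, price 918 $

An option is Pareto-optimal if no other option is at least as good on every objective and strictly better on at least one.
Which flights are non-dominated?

#1: dominated by #6 (duration 12.2≤13.0, miles earned 6963≥5008, layovers 0≤2, price 780≤909).
#2: dominated by #4 (duration 11.7≤15.9, miles earned 3984≥2314, layovers 1≤1, price 378≤884).
#3: not dominated.
#4: not dominated (best price).
#5: not dominated.
#6: not dominated.
#7: not dominated.
#8: not dominated (best miles earned).
#9: not dominated (best duration).

#3, #4, #5, #6, #7, #8, #9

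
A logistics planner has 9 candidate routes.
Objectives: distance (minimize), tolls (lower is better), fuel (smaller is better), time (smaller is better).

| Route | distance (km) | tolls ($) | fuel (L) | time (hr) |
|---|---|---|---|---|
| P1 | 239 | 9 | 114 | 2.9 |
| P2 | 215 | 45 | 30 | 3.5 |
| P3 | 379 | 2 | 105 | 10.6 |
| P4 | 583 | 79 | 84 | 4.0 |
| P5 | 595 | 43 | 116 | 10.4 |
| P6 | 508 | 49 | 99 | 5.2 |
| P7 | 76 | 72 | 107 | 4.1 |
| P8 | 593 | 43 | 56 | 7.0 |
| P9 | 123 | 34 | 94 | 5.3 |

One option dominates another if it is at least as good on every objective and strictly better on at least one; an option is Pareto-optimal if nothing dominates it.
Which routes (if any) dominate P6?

P2: distance 215≤508, tolls 45≤49, fuel 30≤99, time 3.5≤5.2 — dominates P6.
Others (P1, P3, P4, P5, P7, P8, P9) are each worse than P6 on at least one objective.

P2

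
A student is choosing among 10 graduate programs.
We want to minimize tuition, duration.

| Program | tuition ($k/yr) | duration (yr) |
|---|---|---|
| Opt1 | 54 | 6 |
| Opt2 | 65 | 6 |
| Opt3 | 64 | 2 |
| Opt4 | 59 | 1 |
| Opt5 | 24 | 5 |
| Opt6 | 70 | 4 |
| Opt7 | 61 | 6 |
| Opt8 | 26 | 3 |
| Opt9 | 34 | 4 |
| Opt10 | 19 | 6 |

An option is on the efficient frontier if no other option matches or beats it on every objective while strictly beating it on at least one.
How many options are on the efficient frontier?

Opt1: dominated by Opt5 (tuition 24≤54, duration 5≤6).
Opt2: dominated by Opt1 (tuition 54≤65, duration 6≤6).
Opt3: dominated by Opt4 (tuition 59≤64, duration 1≤2).
Opt4: not dominated (best duration).
Opt5: not dominated.
Opt6: dominated by Opt3 (tuition 64≤70, duration 2≤4).
Opt7: dominated by Opt1 (tuition 54≤61, duration 6≤6).
Opt8: not dominated.
Opt9: dominated by Opt8 (tuition 26≤34, duration 3≤4).
Opt10: not dominated (best tuition).
Pareto-optimal: Opt4, Opt5, Opt8, Opt10 → 4.

4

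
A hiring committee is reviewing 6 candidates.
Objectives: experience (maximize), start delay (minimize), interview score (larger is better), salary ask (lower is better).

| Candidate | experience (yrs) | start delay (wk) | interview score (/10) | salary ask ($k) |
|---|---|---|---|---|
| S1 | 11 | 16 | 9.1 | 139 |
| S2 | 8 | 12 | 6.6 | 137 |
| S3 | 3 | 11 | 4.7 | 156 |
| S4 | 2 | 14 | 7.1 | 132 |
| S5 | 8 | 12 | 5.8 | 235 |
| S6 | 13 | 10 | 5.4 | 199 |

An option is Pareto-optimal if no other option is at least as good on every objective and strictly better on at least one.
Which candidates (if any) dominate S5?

S2: experience 8≥8, start delay 12≤12, interview score 6.6≥5.8, salary ask 137≤235 — dominates S5.
Others (S1, S3, S4, S6) are each worse than S5 on at least one objective.

S2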